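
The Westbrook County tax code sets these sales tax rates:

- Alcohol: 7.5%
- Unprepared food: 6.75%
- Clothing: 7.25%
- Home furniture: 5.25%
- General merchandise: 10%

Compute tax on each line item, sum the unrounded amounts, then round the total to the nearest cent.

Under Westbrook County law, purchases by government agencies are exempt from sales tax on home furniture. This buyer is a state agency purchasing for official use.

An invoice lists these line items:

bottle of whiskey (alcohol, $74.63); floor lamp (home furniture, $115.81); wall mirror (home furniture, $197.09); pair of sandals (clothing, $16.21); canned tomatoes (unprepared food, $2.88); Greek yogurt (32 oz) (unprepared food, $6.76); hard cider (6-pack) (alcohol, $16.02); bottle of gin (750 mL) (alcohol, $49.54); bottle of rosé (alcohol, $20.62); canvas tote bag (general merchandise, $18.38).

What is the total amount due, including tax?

$533.66

Bottle of whiskey $74.63: alcohol → 7.5% → $5.59725
Floor lamp $115.81: home furniture, buyer-exempt → 0% → $0.00
Wall mirror $197.09: home furniture, buyer-exempt → 0% → $0.00
Pair of sandals $16.21: clothing → 7.25% → $1.175225
Canned tomatoes $2.88: unprepared food → 6.75% → $0.1944
Greek yogurt (32 oz) $6.76: unprepared food → 6.75% → $0.4563
Hard cider (6-pack) $16.02: alcohol → 7.5% → $1.2015
Bottle of gin (750 mL) $49.54: alcohol → 7.5% → $3.7155
Bottle of rosé $20.62: alcohol → 7.5% → $1.5465
Canvas tote bag $18.38: general merchandise → 10% → $1.838
Subtotal = $517.94; unrounded tax = $15.724675 → $15.72; total due = $533.66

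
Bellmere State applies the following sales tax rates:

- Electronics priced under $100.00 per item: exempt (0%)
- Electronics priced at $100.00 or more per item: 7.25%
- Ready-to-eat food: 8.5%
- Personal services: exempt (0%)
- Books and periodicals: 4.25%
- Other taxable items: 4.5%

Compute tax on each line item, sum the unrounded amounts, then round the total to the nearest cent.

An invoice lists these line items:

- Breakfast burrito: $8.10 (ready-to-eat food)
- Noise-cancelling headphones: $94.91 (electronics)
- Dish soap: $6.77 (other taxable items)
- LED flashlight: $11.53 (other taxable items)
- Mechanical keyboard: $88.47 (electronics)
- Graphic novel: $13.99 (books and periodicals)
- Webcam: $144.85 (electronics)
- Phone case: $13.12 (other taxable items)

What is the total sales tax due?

$13.20

Breakfast burrito $8.10: ready-to-eat food → 8.5% → $0.6885
Noise-cancelling headphones $94.91: electronics, under $100.00 → 0% → $0.00
Dish soap $6.77: other taxable items → 4.5% → $0.30465
LED flashlight $11.53: other taxable items → 4.5% → $0.51885
Mechanical keyboard $88.47: electronics, under $100.00 → 0% → $0.00
Graphic novel $13.99: books and periodicals → 4.25% → $0.594575
Webcam $144.85: electronics, $100.00 or more → 7.25% → $10.501625
Phone case $13.12: other taxable items → 4.5% → $0.5904
Unrounded tax sum = $13.1986 → $13.20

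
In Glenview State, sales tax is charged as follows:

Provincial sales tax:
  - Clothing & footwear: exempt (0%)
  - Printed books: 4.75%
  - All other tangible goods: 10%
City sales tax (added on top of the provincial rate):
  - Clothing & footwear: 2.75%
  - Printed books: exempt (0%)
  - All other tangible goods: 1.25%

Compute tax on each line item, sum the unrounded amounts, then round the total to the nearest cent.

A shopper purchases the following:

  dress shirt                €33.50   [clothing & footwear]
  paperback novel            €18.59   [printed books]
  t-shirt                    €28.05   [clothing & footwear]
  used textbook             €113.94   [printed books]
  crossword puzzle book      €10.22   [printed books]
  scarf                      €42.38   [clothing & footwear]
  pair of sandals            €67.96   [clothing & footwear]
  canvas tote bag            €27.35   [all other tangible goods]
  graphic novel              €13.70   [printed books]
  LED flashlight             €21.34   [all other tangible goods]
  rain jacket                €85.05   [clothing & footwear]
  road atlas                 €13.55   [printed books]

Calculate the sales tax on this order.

€20.62

Dress shirt €33.50: clothing & footwear → 0% + 2.75% city = 2.75% → €0.92125
Paperback novel €18.59: printed books → 4.75% + 0% city = 4.75% → €0.883025
T-shirt €28.05: clothing & footwear → 0% + 2.75% city = 2.75% → €0.771375
Used textbook €113.94: printed books → 4.75% + 0% city = 4.75% → €5.41215
Crossword puzzle book €10.22: printed books → 4.75% + 0% city = 4.75% → €0.48545
Scarf €42.38: clothing & footwear → 0% + 2.75% city = 2.75% → €1.16545
Pair of sandals €67.96: clothing & footwear → 0% + 2.75% city = 2.75% → €1.8689
Canvas tote bag €27.35: all other tangible goods → 10% + 1.25% city = 11.25% → €3.076875
Graphic novel €13.70: printed books → 4.75% + 0% city = 4.75% → €0.65075
LED flashlight €21.34: all other tangible goods → 10% + 1.25% city = 11.25% → €2.40075
Rain jacket €85.05: clothing & footwear → 0% + 2.75% city = 2.75% → €2.338875
Road atlas €13.55: printed books → 4.75% + 0% city = 4.75% → €0.643625
Unrounded tax sum = €20.618475 → €20.62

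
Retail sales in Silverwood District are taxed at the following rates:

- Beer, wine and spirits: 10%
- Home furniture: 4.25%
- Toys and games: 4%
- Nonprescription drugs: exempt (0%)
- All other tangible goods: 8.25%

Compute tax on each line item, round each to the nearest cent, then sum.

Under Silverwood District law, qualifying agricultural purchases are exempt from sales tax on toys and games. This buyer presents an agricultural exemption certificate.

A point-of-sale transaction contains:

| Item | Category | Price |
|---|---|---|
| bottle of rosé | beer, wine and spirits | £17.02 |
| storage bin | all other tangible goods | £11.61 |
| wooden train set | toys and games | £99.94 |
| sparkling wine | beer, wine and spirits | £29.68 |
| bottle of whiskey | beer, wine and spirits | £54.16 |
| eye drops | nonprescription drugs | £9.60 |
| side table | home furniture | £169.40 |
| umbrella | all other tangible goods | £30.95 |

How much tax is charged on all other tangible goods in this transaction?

£3.51

Storage bin £11.61: all other tangible goods → 8.25% → £0.96
Umbrella £30.95: all other tangible goods → 8.25% → £2.55
Tax on all other tangible goods = £0.96 + £2.55 = £3.51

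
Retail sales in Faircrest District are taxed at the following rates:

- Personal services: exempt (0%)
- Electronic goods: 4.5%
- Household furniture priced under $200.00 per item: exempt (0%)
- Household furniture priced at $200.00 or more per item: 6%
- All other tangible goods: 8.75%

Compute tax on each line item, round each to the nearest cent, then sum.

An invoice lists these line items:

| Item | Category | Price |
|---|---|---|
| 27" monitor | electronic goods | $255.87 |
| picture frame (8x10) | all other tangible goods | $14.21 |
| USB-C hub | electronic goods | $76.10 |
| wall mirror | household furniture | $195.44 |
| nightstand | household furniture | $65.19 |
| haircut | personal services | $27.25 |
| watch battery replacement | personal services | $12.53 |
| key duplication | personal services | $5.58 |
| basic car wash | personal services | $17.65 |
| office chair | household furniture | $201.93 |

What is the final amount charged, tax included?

$900.04

27" monitor $255.87: electronic goods → 4.5% → $11.51
Picture frame (8x10) $14.21: all other tangible goods → 8.75% → $1.24
USB-C hub $76.10: electronic goods → 4.5% → $3.42
Wall mirror $195.44: household furniture, under $200.00 → 0% → $0.00
Nightstand $65.19: household furniture, under $200.00 → 0% → $0.00
Haircut $27.25: personal services → 0% → $0.00
Watch battery replacement $12.53: personal services → 0% → $0.00
Key duplication $5.58: personal services → 0% → $0.00
Basic car wash $17.65: personal services → 0% → $0.00
Office chair $201.93: household furniture, $200.00 or more → 6% → $12.12
Subtotal = $871.75; tax = $28.29; total due = $900.04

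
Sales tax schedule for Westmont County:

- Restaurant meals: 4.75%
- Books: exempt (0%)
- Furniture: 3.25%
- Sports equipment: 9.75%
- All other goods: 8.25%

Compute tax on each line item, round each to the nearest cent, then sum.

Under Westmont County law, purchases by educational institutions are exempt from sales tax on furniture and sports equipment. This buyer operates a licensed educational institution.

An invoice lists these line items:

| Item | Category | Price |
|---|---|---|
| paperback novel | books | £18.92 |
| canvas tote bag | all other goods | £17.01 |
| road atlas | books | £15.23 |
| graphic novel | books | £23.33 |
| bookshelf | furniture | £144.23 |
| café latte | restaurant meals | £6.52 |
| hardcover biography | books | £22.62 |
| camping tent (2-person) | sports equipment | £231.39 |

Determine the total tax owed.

Paperback novel £18.92: books → 0% → £0.00
Canvas tote bag £17.01: all other goods → 8.25% → £1.40
Road atlas £15.23: books → 0% → £0.00
Graphic novel £23.33: books → 0% → £0.00
Bookshelf £144.23: furniture, buyer-exempt → 0% → £0.00
Café latte £6.52: restaurant meals → 4.75% → £0.31
Hardcover biography £22.62: books → 0% → £0.00
Camping tent (2-person) £231.39: sports equipment, buyer-exempt → 0% → £0.00
Total tax = £1.40 + £0.31 = £1.71

£1.71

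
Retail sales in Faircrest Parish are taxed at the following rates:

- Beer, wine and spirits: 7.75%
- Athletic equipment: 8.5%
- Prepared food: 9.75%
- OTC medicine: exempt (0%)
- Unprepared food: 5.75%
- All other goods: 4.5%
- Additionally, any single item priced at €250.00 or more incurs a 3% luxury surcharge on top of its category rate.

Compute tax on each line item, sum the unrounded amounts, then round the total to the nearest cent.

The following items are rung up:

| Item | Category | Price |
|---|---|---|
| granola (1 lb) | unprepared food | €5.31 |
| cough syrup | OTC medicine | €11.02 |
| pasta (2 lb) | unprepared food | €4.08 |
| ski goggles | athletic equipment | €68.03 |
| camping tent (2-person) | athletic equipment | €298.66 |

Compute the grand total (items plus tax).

€427.77

Granola (1 lb) €5.31: unprepared food → 5.75% → €0.305325
Cough syrup €11.02: OTC medicine → 0% → €0.00
Pasta (2 lb) €4.08: unprepared food → 5.75% → €0.2346
Ski goggles €68.03: athletic equipment → 8.5% → €5.78255
Camping tent (2-person) €298.66: athletic equipment → 8.5% + 3% surcharge = 11.5% → €34.3459
Subtotal = €387.10; unrounded tax = €40.668375 → €40.67; total due = €427.77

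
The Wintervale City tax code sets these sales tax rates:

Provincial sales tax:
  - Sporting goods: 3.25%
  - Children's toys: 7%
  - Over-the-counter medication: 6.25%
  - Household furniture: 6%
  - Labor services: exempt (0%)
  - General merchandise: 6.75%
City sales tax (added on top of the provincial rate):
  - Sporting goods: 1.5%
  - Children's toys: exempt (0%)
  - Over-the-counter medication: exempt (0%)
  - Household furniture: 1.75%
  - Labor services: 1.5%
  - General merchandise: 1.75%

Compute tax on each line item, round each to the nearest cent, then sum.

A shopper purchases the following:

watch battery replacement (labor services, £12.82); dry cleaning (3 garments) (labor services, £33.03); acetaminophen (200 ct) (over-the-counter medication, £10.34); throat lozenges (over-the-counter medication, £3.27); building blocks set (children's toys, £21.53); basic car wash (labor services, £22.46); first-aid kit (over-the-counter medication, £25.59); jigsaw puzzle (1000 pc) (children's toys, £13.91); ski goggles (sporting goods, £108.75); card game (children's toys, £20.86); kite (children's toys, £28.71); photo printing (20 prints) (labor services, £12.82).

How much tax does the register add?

£14.79

Watch battery replacement £12.82: labor services → 0% + 1.5% city = 1.5% → £0.19
Dry cleaning (3 garments) £33.03: labor services → 0% + 1.5% city = 1.5% → £0.50
Acetaminophen (200 ct) £10.34: over-the-counter medication → 6.25% + 0% city = 6.25% → £0.65
Throat lozenges £3.27: over-the-counter medication → 6.25% + 0% city = 6.25% → £0.20
Building blocks set £21.53: children's toys → 7% + 0% city = 7% → £1.51
Basic car wash £22.46: labor services → 0% + 1.5% city = 1.5% → £0.34
First-aid kit £25.59: over-the-counter medication → 6.25% + 0% city = 6.25% → £1.60
Jigsaw puzzle (1000 pc) £13.91: children's toys → 7% + 0% city = 7% → £0.97
Ski goggles £108.75: sporting goods → 3.25% + 1.5% city = 4.75% → £5.17
Card game £20.86: children's toys → 7% + 0% city = 7% → £1.46
Kite £28.71: children's toys → 7% + 0% city = 7% → £2.01
Photo printing (20 prints) £12.82: labor services → 0% + 1.5% city = 1.5% → £0.19
Total tax = £0.19 + £0.50 + £0.65 + £0.20 + £1.51 + £0.34 + £1.60 + £0.97 + £5.17 + £1.46 + £2.01 + £0.19 = £14.79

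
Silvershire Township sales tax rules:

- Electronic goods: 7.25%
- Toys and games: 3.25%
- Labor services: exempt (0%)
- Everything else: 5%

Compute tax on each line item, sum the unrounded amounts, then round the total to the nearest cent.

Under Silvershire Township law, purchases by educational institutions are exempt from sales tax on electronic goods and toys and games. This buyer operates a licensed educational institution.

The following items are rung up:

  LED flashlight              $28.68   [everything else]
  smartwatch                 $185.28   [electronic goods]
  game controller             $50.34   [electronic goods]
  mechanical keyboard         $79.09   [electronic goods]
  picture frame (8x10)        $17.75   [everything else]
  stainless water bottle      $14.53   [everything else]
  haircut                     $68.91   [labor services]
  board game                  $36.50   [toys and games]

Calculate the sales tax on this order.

$3.05

LED flashlight $28.68: everything else → 5% → $1.434
Smartwatch $185.28: electronic goods, buyer-exempt → 0% → $0.00
Game controller $50.34: electronic goods, buyer-exempt → 0% → $0.00
Mechanical keyboard $79.09: electronic goods, buyer-exempt → 0% → $0.00
Picture frame (8x10) $17.75: everything else → 5% → $0.8875
Stainless water bottle $14.53: everything else → 5% → $0.7265
Haircut $68.91: labor services → 0% → $0.00
Board game $36.50: toys and games, buyer-exempt → 0% → $0.00
Unrounded tax sum = $3.048 → $3.05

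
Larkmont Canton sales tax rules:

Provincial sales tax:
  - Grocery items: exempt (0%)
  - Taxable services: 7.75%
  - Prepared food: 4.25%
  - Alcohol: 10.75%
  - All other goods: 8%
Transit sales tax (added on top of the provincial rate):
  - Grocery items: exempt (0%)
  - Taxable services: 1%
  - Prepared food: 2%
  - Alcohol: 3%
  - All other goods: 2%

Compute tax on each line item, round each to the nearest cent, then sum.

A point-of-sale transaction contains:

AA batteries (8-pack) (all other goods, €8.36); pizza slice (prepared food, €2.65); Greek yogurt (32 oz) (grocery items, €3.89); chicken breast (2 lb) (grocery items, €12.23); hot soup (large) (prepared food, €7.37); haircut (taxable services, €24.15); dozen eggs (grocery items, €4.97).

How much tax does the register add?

AA batteries (8-pack) €8.36: all other goods → 8% + 2% transit = 10% → €0.84
Pizza slice €2.65: prepared food → 4.25% + 2% transit = 6.25% → €0.17
Greek yogurt (32 oz) €3.89: grocery items → 0% + 0% transit = 0% → €0.00
Chicken breast (2 lb) €12.23: grocery items → 0% + 0% transit = 0% → €0.00
Hot soup (large) €7.37: prepared food → 4.25% + 2% transit = 6.25% → €0.46
Haircut €24.15: taxable services → 7.75% + 1% transit = 8.75% → €2.11
Dozen eggs €4.97: grocery items → 0% + 0% transit = 0% → €0.00
Total tax = €0.84 + €0.17 + €0.46 + €2.11 = €3.58

€3.58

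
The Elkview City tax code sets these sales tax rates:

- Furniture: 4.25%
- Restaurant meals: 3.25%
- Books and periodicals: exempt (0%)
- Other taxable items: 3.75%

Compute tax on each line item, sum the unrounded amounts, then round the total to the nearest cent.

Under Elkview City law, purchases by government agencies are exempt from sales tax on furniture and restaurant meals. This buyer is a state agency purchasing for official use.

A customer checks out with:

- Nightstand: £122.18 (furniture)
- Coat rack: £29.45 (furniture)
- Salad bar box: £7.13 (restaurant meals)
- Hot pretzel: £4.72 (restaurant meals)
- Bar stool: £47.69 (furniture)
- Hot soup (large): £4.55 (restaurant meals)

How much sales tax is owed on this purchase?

Nightstand £122.18: furniture, buyer-exempt → 0% → £0.00
Coat rack £29.45: furniture, buyer-exempt → 0% → £0.00
Salad bar box £7.13: restaurant meals, buyer-exempt → 0% → £0.00
Hot pretzel £4.72: restaurant meals, buyer-exempt → 0% → £0.00
Bar stool £47.69: furniture, buyer-exempt → 0% → £0.00
Hot soup (large) £4.55: restaurant meals, buyer-exempt → 0% → £0.00
Unrounded tax sum = £0.00 → £0.00

£0.00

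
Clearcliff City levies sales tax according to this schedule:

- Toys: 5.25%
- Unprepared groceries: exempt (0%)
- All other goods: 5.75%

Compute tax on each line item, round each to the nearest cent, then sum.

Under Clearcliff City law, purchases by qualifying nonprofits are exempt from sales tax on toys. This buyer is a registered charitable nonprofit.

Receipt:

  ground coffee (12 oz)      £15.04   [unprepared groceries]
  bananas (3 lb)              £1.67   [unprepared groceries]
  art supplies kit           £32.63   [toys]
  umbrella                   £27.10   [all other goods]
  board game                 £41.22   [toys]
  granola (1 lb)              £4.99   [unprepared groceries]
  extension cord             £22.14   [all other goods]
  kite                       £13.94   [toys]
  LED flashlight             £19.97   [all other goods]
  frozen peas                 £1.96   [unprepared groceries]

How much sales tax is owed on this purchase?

Ground coffee (12 oz) £15.04: unprepared groceries → 0% → £0.00
Bananas (3 lb) £1.67: unprepared groceries → 0% → £0.00
Art supplies kit £32.63: toys, buyer-exempt → 0% → £0.00
Umbrella £27.10: all other goods → 5.75% → £1.56
Board game £41.22: toys, buyer-exempt → 0% → £0.00
Granola (1 lb) £4.99: unprepared groceries → 0% → £0.00
Extension cord £22.14: all other goods → 5.75% → £1.27
Kite £13.94: toys, buyer-exempt → 0% → £0.00
LED flashlight £19.97: all other goods → 5.75% → £1.15
Frozen peas £1.96: unprepared groceries → 0% → £0.00
Total tax = £1.56 + £1.27 + £1.15 = £3.98

£3.98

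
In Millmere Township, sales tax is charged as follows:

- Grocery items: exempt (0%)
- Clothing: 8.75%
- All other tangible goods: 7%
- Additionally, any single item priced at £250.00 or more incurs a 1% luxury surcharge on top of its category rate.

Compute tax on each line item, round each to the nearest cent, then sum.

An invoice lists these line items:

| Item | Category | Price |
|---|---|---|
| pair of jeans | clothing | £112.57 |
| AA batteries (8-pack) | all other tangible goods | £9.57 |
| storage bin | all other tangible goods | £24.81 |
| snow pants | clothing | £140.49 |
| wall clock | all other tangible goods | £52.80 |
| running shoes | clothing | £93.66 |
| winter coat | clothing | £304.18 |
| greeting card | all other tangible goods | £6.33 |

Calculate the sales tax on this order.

£66.55

Pair of jeans £112.57: clothing → 8.75% → £9.85
AA batteries (8-pack) £9.57: all other tangible goods → 7% → £0.67
Storage bin £24.81: all other tangible goods → 7% → £1.74
Snow pants £140.49: clothing → 8.75% → £12.29
Wall clock £52.80: all other tangible goods → 7% → £3.70
Running shoes £93.66: clothing → 8.75% → £8.20
Winter coat £304.18: clothing → 8.75% + 1% surcharge = 9.75% → £29.66
Greeting card £6.33: all other tangible goods → 7% → £0.44
Total tax = £9.85 + £0.67 + £1.74 + £12.29 + £3.70 + £8.20 + £29.66 + £0.44 = £66.55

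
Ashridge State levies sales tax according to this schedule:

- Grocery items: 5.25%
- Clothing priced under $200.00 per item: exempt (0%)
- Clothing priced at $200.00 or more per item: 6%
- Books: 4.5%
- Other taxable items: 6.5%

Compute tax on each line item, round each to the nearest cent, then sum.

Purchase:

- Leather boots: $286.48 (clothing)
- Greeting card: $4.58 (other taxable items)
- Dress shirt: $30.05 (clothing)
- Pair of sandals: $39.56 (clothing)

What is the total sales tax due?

Leather boots $286.48: clothing, $200.00 or more → 6% → $17.19
Greeting card $4.58: other taxable items → 6.5% → $0.30
Dress shirt $30.05: clothing, under $200.00 → 0% → $0.00
Pair of sandals $39.56: clothing, under $200.00 → 0% → $0.00
Total tax = $17.19 + $0.30 = $17.49

$17.49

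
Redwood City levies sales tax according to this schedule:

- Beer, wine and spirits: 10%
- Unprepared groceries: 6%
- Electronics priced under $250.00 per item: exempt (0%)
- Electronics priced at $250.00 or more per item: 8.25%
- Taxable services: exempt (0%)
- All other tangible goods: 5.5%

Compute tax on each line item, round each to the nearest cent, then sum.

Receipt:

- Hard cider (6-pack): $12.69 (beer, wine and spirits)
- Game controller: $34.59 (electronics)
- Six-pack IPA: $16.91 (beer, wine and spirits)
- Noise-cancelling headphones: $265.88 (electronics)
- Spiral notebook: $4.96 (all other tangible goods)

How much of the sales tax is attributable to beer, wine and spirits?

$2.96

Hard cider (6-pack) $12.69: beer, wine and spirits → 10% → $1.27
Six-pack IPA $16.91: beer, wine and spirits → 10% → $1.69
Tax on beer, wine and spirits = $1.27 + $1.69 = $2.96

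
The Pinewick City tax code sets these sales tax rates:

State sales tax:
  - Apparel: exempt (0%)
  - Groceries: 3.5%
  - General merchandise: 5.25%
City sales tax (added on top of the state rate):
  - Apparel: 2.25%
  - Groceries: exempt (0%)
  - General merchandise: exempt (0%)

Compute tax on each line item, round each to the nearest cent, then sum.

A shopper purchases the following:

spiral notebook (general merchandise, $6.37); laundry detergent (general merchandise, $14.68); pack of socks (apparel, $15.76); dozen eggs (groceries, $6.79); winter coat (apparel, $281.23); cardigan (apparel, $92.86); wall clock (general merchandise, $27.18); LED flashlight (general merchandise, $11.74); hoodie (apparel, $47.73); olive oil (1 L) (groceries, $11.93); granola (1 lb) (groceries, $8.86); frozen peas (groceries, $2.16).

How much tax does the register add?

$14.04

Spiral notebook $6.37: general merchandise → 5.25% + 0% city = 5.25% → $0.33
Laundry detergent $14.68: general merchandise → 5.25% + 0% city = 5.25% → $0.77
Pack of socks $15.76: apparel → 0% + 2.25% city = 2.25% → $0.35
Dozen eggs $6.79: groceries → 3.5% + 0% city = 3.5% → $0.24
Winter coat $281.23: apparel → 0% + 2.25% city = 2.25% → $6.33
Cardigan $92.86: apparel → 0% + 2.25% city = 2.25% → $2.09
Wall clock $27.18: general merchandise → 5.25% + 0% city = 5.25% → $1.43
LED flashlight $11.74: general merchandise → 5.25% + 0% city = 5.25% → $0.62
Hoodie $47.73: apparel → 0% + 2.25% city = 2.25% → $1.07
Olive oil (1 L) $11.93: groceries → 3.5% + 0% city = 3.5% → $0.42
Granola (1 lb) $8.86: groceries → 3.5% + 0% city = 3.5% → $0.31
Frozen peas $2.16: groceries → 3.5% + 0% city = 3.5% → $0.08
Total tax = $0.33 + $0.77 + $0.35 + $0.24 + $6.33 + $2.09 + $1.43 + $0.62 + $1.07 + $0.42 + $0.31 + $0.08 = $14.04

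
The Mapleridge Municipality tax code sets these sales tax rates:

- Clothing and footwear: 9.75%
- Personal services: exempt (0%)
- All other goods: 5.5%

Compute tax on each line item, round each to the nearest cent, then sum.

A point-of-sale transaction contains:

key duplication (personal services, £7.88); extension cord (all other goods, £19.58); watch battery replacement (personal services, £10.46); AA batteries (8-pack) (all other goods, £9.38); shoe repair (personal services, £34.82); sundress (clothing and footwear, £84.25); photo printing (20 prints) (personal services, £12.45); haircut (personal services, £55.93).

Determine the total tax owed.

Key duplication £7.88: personal services → 0% → £0.00
Extension cord £19.58: all other goods → 5.5% → £1.08
Watch battery replacement £10.46: personal services → 0% → £0.00
AA batteries (8-pack) £9.38: all other goods → 5.5% → £0.52
Shoe repair £34.82: personal services → 0% → £0.00
Sundress £84.25: clothing and footwear → 9.75% → £8.21
Photo printing (20 prints) £12.45: personal services → 0% → £0.00
Haircut £55.93: personal services → 0% → £0.00
Total tax = £1.08 + £0.52 + £8.21 = £9.81

£9.81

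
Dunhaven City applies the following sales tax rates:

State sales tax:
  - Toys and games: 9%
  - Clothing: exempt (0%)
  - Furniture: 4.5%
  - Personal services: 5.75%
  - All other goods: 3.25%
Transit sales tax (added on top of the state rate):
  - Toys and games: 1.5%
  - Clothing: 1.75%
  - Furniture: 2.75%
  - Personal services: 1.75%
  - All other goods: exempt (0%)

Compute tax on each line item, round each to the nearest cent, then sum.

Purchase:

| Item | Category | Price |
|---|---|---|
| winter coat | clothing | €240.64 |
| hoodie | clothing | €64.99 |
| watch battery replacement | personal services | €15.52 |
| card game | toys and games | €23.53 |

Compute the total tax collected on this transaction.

€8.98

Winter coat €240.64: clothing → 0% + 1.75% transit = 1.75% → €4.21
Hoodie €64.99: clothing → 0% + 1.75% transit = 1.75% → €1.14
Watch battery replacement €15.52: personal services → 5.75% + 1.75% transit = 7.5% → €1.16
Card game €23.53: toys and games → 9% + 1.5% transit = 10.5% → €2.47
Total tax = €4.21 + €1.14 + €1.16 + €2.47 = €8.98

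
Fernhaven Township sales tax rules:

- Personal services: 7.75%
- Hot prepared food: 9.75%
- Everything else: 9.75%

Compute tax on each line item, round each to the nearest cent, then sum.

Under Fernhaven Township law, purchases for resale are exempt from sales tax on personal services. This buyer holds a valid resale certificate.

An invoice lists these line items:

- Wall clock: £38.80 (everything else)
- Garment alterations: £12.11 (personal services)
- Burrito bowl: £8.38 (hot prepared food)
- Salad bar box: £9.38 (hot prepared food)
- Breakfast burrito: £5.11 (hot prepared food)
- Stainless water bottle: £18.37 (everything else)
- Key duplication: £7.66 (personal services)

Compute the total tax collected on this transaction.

Wall clock £38.80: everything else → 9.75% → £3.78
Garment alterations £12.11: personal services, buyer-exempt → 0% → £0.00
Burrito bowl £8.38: hot prepared food → 9.75% → £0.82
Salad bar box £9.38: hot prepared food → 9.75% → £0.91
Breakfast burrito £5.11: hot prepared food → 9.75% → £0.50
Stainless water bottle £18.37: everything else → 9.75% → £1.79
Key duplication £7.66: personal services, buyer-exempt → 0% → £0.00
Total tax = £3.78 + £0.82 + £0.91 + £0.50 + £1.79 = £7.80

£7.80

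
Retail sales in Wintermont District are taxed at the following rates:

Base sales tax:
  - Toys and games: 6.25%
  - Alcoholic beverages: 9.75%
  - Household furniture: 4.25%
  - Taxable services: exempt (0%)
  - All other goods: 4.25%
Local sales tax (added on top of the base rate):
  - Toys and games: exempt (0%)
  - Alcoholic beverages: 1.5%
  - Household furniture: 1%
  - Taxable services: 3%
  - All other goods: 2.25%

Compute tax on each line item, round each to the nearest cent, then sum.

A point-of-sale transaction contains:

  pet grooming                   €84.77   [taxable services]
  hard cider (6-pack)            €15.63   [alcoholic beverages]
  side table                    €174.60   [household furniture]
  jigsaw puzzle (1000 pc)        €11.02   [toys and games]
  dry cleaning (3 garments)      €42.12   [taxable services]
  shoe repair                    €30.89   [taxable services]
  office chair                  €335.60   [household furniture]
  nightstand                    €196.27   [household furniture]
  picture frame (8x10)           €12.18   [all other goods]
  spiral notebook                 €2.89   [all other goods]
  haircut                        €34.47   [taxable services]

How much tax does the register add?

€46.28

Pet grooming €84.77: taxable services → 0% + 3% local = 3% → €2.54
Hard cider (6-pack) €15.63: alcoholic beverages → 9.75% + 1.5% local = 11.25% → €1.76
Side table €174.60: household furniture → 4.25% + 1% local = 5.25% → €9.17
Jigsaw puzzle (1000 pc) €11.02: toys and games → 6.25% + 0% local = 6.25% → €0.69
Dry cleaning (3 garments) €42.12: taxable services → 0% + 3% local = 3% → €1.26
Shoe repair €30.89: taxable services → 0% + 3% local = 3% → €0.93
Office chair €335.60: household furniture → 4.25% + 1% local = 5.25% → €17.62
Nightstand €196.27: household furniture → 4.25% + 1% local = 5.25% → €10.30
Picture frame (8x10) €12.18: all other goods → 4.25% + 2.25% local = 6.5% → €0.79
Spiral notebook €2.89: all other goods → 4.25% + 2.25% local = 6.5% → €0.19
Haircut €34.47: taxable services → 0% + 3% local = 3% → €1.03
Total tax = €2.54 + €1.76 + €9.17 + €0.69 + €1.26 + €0.93 + €17.62 + €10.30 + €0.79 + €0.19 + €1.03 = €46.28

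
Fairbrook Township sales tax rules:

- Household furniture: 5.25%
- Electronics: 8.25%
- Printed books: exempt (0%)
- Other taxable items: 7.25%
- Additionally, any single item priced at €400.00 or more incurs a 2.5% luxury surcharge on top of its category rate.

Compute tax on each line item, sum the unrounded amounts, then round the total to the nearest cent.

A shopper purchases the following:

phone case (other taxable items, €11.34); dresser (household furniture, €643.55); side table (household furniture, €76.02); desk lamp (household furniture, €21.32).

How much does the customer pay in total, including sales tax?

Phone case €11.34: other taxable items → 7.25% → €0.82215
Dresser €643.55: household furniture → 5.25% + 2.5% surcharge = 7.75% → €49.875125
Side table €76.02: household furniture → 5.25% → €3.99105
Desk lamp €21.32: household furniture → 5.25% → €1.1193
Subtotal = €752.23; unrounded tax = €55.807625 → €55.81; total due = €808.04

€808.04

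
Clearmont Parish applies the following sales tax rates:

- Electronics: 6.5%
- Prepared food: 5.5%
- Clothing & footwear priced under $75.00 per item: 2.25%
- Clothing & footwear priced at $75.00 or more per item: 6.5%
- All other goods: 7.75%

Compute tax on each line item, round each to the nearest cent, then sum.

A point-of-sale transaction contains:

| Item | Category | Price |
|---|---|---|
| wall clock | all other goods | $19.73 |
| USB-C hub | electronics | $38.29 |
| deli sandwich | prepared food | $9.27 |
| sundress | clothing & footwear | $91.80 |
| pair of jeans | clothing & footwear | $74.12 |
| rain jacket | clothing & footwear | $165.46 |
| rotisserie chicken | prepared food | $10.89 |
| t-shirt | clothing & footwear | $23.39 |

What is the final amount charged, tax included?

Wall clock $19.73: all other goods → 7.75% → $1.53
USB-C hub $38.29: electronics → 6.5% → $2.49
Deli sandwich $9.27: prepared food → 5.5% → $0.51
Sundress $91.80: clothing & footwear, $75.00 or more → 6.5% → $5.97
Pair of jeans $74.12: clothing & footwear, under $75.00 → 2.25% → $1.67
Rain jacket $165.46: clothing & footwear, $75.00 or more → 6.5% → $10.75
Rotisserie chicken $10.89: prepared food → 5.5% → $0.60
T-shirt $23.39: clothing & footwear, under $75.00 → 2.25% → $0.53
Subtotal = $432.95; tax = $24.05; total due = $457.00

$457.00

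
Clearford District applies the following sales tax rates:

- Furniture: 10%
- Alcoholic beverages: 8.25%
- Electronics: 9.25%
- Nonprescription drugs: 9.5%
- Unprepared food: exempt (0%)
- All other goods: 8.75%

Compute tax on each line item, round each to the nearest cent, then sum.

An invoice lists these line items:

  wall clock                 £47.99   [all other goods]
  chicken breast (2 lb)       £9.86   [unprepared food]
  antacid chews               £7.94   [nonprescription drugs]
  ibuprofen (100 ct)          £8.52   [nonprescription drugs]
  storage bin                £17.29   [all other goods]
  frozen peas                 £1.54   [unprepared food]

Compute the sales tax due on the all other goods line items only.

£5.71

Wall clock £47.99: all other goods → 8.75% → £4.20
Storage bin £17.29: all other goods → 8.75% → £1.51
Tax on all other goods = £4.20 + £1.51 = £5.71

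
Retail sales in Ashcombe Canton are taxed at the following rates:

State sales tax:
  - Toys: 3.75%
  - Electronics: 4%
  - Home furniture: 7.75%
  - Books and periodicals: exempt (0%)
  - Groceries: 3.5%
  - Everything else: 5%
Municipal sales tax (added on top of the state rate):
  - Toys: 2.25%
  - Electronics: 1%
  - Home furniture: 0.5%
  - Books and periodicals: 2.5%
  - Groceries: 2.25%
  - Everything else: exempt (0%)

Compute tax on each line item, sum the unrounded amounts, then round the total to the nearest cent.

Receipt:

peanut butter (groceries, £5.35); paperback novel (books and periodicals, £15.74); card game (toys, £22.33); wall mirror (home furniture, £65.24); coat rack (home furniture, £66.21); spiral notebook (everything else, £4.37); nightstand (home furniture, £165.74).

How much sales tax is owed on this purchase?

£26.78

Peanut butter £5.35: groceries → 3.5% + 2.25% municipal = 5.75% → £0.307625
Paperback novel £15.74: books and periodicals → 0% + 2.5% municipal = 2.5% → £0.3935
Card game £22.33: toys → 3.75% + 2.25% municipal = 6% → £1.3398
Wall mirror £65.24: home furniture → 7.75% + 0.5% municipal = 8.25% → £5.3823
Coat rack £66.21: home furniture → 7.75% + 0.5% municipal = 8.25% → £5.462325
Spiral notebook £4.37: everything else → 5% + 0% municipal = 5% → £0.2185
Nightstand £165.74: home furniture → 7.75% + 0.5% municipal = 8.25% → £13.67355
Unrounded tax sum = £26.7776 → £26.78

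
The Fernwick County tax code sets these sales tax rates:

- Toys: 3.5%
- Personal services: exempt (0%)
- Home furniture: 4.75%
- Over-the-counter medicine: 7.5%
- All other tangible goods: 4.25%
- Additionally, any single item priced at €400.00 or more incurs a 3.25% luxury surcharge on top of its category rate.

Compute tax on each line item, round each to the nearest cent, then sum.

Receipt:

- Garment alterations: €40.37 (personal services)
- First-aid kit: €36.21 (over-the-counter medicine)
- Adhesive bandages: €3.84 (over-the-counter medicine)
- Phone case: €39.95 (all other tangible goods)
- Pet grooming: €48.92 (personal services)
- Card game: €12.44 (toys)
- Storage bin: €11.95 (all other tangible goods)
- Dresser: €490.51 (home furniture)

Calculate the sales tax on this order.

Garment alterations €40.37: personal services → 0% → €0.00
First-aid kit €36.21: over-the-counter medicine → 7.5% → €2.72
Adhesive bandages €3.84: over-the-counter medicine → 7.5% → €0.29
Phone case €39.95: all other tangible goods → 4.25% → €1.70
Pet grooming €48.92: personal services → 0% → €0.00
Card game €12.44: toys → 3.5% → €0.44
Storage bin €11.95: all other tangible goods → 4.25% → €0.51
Dresser €490.51: home furniture → 4.75% + 3.25% surcharge = 8% → €39.24
Total tax = €2.72 + €0.29 + €1.70 + €0.44 + €0.51 + €39.24 = €44.90

€44.90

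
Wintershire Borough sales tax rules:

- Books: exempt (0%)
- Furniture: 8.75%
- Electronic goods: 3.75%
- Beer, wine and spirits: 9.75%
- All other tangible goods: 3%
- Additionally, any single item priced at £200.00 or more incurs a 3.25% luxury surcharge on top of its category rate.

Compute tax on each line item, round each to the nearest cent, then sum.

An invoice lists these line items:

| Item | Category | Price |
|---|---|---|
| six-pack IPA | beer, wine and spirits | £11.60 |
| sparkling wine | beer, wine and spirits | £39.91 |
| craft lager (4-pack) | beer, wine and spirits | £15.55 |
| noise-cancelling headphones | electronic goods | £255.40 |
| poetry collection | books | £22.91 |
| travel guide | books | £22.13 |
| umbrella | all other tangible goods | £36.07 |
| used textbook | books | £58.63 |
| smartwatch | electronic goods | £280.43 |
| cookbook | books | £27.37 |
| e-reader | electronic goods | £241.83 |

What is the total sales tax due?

Six-pack IPA £11.60: beer, wine and spirits → 9.75% → £1.13
Sparkling wine £39.91: beer, wine and spirits → 9.75% → £3.89
Craft lager (4-pack) £15.55: beer, wine and spirits → 9.75% → £1.52
Noise-cancelling headphones £255.40: electronic goods → 3.75% + 3.25% surcharge = 7% → £17.88
Poetry collection £22.91: books → 0% → £0.00
Travel guide £22.13: books → 0% → £0.00
Umbrella £36.07: all other tangible goods → 3% → £1.08
Used textbook £58.63: books → 0% → £0.00
Smartwatch £280.43: electronic goods → 3.75% + 3.25% surcharge = 7% → £19.63
Cookbook £27.37: books → 0% → £0.00
E-reader £241.83: electronic goods → 3.75% + 3.25% surcharge = 7% → £16.93
Total tax = £1.13 + £3.89 + £1.52 + £17.88 + £1.08 + £19.63 + £16.93 = £62.06

£62.06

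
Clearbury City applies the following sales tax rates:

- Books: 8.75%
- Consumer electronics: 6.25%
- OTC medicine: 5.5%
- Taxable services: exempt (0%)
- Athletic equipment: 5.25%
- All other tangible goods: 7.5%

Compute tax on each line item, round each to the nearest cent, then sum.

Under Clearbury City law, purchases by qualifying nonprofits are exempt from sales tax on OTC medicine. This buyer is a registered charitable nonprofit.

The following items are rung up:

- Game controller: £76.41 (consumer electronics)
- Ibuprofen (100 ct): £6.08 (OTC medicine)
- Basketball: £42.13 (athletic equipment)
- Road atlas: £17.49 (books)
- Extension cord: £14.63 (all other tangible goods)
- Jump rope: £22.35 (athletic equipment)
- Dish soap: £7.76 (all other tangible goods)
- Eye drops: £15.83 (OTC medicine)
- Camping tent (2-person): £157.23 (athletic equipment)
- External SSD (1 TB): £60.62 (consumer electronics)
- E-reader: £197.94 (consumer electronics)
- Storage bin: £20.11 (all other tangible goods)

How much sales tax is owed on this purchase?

Game controller £76.41: consumer electronics → 6.25% → £4.78
Ibuprofen (100 ct) £6.08: OTC medicine, buyer-exempt → 0% → £0.00
Basketball £42.13: athletic equipment → 5.25% → £2.21
Road atlas £17.49: books → 8.75% → £1.53
Extension cord £14.63: all other tangible goods → 7.5% → £1.10
Jump rope £22.35: athletic equipment → 5.25% → £1.17
Dish soap £7.76: all other tangible goods → 7.5% → £0.58
Eye drops £15.83: OTC medicine, buyer-exempt → 0% → £0.00
Camping tent (2-person) £157.23: athletic equipment → 5.25% → £8.25
External SSD (1 TB) £60.62: consumer electronics → 6.25% → £3.79
E-reader £197.94: consumer electronics → 6.25% → £12.37
Storage bin £20.11: all other tangible goods → 7.5% → £1.51
Total tax = £4.78 + £2.21 + £1.53 + £1.10 + £1.17 + £0.58 + £8.25 + £3.79 + £12.37 + £1.51 = £37.29

£37.29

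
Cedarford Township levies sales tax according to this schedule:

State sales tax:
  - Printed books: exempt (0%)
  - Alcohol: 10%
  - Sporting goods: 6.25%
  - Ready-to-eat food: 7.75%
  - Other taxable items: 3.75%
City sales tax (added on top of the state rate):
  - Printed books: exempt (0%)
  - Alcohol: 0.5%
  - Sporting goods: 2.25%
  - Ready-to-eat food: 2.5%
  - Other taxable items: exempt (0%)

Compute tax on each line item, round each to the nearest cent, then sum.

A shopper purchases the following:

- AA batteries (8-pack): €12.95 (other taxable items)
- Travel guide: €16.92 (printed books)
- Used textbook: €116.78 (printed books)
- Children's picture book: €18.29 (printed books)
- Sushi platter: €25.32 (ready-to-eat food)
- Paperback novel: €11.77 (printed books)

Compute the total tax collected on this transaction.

€3.09

AA batteries (8-pack) €12.95: other taxable items → 3.75% + 0% city = 3.75% → €0.49
Travel guide €16.92: printed books → 0% + 0% city = 0% → €0.00
Used textbook €116.78: printed books → 0% + 0% city = 0% → €0.00
Children's picture book €18.29: printed books → 0% + 0% city = 0% → €0.00
Sushi platter €25.32: ready-to-eat food → 7.75% + 2.5% city = 10.25% → €2.60
Paperback novel €11.77: printed books → 0% + 0% city = 0% → €0.00
Total tax = €0.49 + €2.60 = €3.09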